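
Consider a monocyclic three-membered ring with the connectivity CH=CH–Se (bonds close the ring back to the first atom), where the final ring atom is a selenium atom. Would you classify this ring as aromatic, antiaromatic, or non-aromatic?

Antiaromatic

The p orbitals form a continuous loop: the double-bond atoms are sp², each contributing one p electron; the selenium donates one lone pair from its p orbital. The ring is fully conjugated.
π-electron count: 1 × 2 = 2 from the double-bond unit + 2 from the Se atom = 4.
4 is a 4n count (n = 1), so the planar conjugated ring is antiaromatic.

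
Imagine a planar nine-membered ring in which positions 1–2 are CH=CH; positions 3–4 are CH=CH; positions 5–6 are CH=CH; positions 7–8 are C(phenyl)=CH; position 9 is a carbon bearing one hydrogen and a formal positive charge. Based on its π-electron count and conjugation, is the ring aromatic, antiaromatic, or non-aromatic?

The p orbitals form a continuous loop: each doubly-bonded ring atom is sp² with one p-orbital electron; the carbocation has an empty p orbital. The ring is fully conjugated.
Tallying contributions gives 4 × 2 = 8 from the double-bond units + 0 from the CH(+) atom = 8.
With 8 = 4·2 π electrons, Hückel's rule classifies the planar ring as antiaromatic.

Antiaromatic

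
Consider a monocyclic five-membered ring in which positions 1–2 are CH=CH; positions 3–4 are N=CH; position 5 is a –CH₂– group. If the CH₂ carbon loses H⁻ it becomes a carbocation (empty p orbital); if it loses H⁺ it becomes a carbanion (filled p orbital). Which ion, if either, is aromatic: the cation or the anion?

The anion

In both ions every ring atom is sp² and contributes a p orbital, so both rings are fully conjugated.
Cation: 2 × 2 + 0 = 4 π electrons → 4(1), antiaromatic.
Anion: 2 × 2 + 2 = 6 π electrons → 4(1)+2, aromatic.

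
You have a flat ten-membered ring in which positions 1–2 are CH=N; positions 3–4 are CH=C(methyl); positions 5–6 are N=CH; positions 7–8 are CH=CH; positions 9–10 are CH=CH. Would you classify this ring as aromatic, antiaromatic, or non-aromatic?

Every ring atom contributes a p orbital perpendicular to the ring (the double-bond atoms are sp², each contributing one p electron; each =N– nitrogen is pyridine-type (lone pair in the sp² plane, one electron in the p orbital)), so the π system is cyclic and fully conjugated.
Adding the contributions, 5 × 2 = 10 from the 5 double-bond units.
Since 10 = 4·2 + 2, the ring meets the 4n+2 criterion.

Aromatic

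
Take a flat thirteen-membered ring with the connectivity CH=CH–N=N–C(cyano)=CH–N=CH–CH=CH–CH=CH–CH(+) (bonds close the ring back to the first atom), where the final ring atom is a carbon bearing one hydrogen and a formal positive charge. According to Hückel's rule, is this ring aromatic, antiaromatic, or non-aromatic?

Antiaromatic

The p orbitals form a continuous loop: each doubly-bonded ring atom is sp² with one p-orbital electron; the doubly-bonded nitrogens are pyridine-type — their lone pairs lie in the ring plane, leaving one electron in the p orbital; the carbocation has an empty p orbital. The ring is fully conjugated.
π-electron count: 6 × 2 = 12 from the double-bond units + 0 from the CH(+) atom = 12.
With 12 = 4·3 π electrons, Hückel's rule classifies the planar ring as antiaromatic.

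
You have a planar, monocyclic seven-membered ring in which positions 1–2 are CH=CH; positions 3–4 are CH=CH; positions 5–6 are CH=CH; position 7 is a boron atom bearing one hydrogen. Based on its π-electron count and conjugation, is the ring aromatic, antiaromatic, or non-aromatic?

Aromatic

All ring atoms are sp² and supply a p orbital to the ring (each doubly-bonded ring atom is sp² with one p-orbital electron; the boron has an empty p orbital); the conjugation is uninterrupted.
π-electron count: 3 × 2 = 6 from the double-bond units + 0 from the BH atom = 6.
With 6 π electrons (n = 1), the Hückel 4n+2 condition holds.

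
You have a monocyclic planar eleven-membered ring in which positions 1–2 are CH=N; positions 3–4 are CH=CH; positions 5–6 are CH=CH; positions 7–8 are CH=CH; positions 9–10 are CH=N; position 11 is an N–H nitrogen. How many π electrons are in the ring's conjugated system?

12

All ring atoms are sp² and supply a p orbital to the ring (each doubly-bonded ring atom is sp² with one p-orbital electron; each sp² =N– keeps its lone pair in-plane and puts one electron into the π system; the pyrrole-type nitrogen donates its lone pair from the p orbital); the conjugation is uninterrupted.
Tallying contributions gives 5 × 2 = 10 from the double-bond units + 2 from the NH atom = 12.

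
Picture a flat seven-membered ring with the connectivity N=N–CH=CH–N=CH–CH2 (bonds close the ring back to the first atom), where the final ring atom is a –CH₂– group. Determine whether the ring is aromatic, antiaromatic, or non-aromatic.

Non-aromatic

The CH2 position has four σ bonds — the tetrahedral CH₂ carbon is sp³ and has no p orbital in the ring π system — so the cyclic conjugation is interrupted.
Hückel's rule only applies to fully conjugated rings, so this one is simply non-aromatic.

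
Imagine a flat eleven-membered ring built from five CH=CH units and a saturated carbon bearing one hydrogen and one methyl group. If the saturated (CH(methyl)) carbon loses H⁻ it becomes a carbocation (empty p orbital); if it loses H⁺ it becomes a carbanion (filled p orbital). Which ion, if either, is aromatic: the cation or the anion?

The cation

Once that carbon is sp², every ring atom has a p orbital and both ions are fully conjugated.
Cation: 5 × 2 + 0 = 10 π electrons → 4(2)+2, aromatic.
Anion: 5 × 2 + 2 = 12 π electrons → 4(3), antiaromatic.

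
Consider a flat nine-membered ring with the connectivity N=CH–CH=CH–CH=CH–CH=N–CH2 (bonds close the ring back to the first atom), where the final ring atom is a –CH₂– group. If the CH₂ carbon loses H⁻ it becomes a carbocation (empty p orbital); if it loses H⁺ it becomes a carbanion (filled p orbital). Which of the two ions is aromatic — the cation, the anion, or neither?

In both ions every ring atom is sp² and contributes a p orbital, so both rings are fully conjugated.
Cation: 4 × 2 + 0 = 8 π electrons → 4(2), antiaromatic.
Anion: 4 × 2 + 2 = 10 π electrons → 4(2)+2, aromatic.

The anion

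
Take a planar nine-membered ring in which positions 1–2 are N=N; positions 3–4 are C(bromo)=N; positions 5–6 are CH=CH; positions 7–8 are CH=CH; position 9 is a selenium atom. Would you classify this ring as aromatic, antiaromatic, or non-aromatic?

Aromatic

Every ring atom contributes a p orbital perpendicular to the ring (the double-bond atoms are sp², each contributing one p electron; each =N– nitrogen is pyridine-type (lone pair in the sp² plane, one electron in the p orbital); the selenium donates one lone pair from its p orbital), so the π system is cyclic and fully conjugated.
π-electron count: 4 × 2 = 8 from the double-bond units + 2 from the Se atom = 10.
10 = 4(2) + 2, which satisfies Hückel's 4n+2 rule.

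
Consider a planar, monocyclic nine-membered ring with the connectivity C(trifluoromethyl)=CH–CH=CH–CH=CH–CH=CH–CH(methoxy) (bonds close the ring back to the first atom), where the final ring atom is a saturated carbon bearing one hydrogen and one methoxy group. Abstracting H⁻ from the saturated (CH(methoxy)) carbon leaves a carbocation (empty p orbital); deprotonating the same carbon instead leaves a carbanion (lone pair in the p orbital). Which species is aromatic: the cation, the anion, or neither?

The anion

In either ion the ring is fully conjugated: every atom, including the new sp² carbon, supplies a p orbital.
Cation: 4 × 2 + 0 = 8 π electrons → 4(2), antiaromatic.
Anion: 4 × 2 + 2 = 10 π electrons → 4(2)+2, aromatic.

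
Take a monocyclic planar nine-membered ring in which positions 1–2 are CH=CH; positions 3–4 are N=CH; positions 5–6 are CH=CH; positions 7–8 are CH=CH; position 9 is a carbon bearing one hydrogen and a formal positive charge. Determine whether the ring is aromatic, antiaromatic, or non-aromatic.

The p orbitals form a continuous loop: the double-bond atoms are sp², each contributing one p electron; each sp² =N– keeps its lone pair in-plane and puts one electron into the π system; the carbocation has an empty p orbital. The ring is fully conjugated.
Adding the contributions, 4 × 2 = 8 from the double-bond units + 0 from the CH(+) atom = 8.
A 4n π count (8, n = 2) in a planar conjugated ring means antiaromatic.

Antiaromatic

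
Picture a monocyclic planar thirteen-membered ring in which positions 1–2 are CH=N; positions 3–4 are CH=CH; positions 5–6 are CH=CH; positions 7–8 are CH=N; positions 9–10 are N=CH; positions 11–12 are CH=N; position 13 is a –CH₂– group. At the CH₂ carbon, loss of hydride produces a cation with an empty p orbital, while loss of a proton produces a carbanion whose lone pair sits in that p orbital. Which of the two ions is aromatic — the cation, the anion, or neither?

The anion

In either ion the ring is fully conjugated: every atom, including the new sp² carbon, supplies a p orbital.
Cation: 6 × 2 + 0 = 12 π electrons → 4(3), antiaromatic.
Anion: 6 × 2 + 2 = 14 π electrons → 4(3)+2, aromatic.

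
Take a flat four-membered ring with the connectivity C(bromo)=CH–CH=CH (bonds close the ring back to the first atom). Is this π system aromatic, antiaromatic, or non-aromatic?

Antiaromatic

The p orbitals form a continuous loop: the double-bond atoms are sp², each contributing one p electron. The ring is fully conjugated.
Tallying contributions gives 2 × 2 = 4 from the 2 double-bond units.
4 = 4(1); a planar, fully conjugated 4n system is antiaromatic.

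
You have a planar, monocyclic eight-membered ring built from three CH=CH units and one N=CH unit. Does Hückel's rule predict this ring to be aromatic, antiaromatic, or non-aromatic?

Antiaromatic

Every ring atom contributes a p orbital perpendicular to the ring (the double-bond atoms are sp², each contributing one p electron; the doubly-bonded nitrogens are pyridine-type — their lone pairs lie in the ring plane, leaving one electron in the p orbital), so the π system is cyclic and fully conjugated.
Counting π electrons: 4 × 2 = 8 from the 4 double-bond units.
8 is a 4n count (n = 2), so the planar conjugated ring is antiaromatic.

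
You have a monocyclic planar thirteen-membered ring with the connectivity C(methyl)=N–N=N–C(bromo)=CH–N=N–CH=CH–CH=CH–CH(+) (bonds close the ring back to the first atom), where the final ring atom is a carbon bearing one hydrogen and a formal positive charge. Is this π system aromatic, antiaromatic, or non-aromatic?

Check conjugation: every atom in a ring double bond is sp² and brings one electron to the p orbital; the doubly-bonded nitrogens are pyridine-type — their lone pairs lie in the ring plane, leaving one electron in the p orbital; the carbocation has an empty p orbital — every position has a p orbital, so the cyclic π system is continuous.
Counting π electrons: 6 × 2 = 12 from the double-bond units + 0 from the CH(+) atom = 12.
12 is a 4n count (n = 3), so the planar conjugated ring is antiaromatic.

Antiaromatic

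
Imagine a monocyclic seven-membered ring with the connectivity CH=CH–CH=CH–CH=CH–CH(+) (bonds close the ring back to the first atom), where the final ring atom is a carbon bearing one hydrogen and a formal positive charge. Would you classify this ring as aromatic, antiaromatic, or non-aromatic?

Aromatic

All ring atoms are sp² and supply a p orbital to the ring (the double-bond atoms are sp², each contributing one p electron; the carbocation has an empty p orbital); the conjugation is uninterrupted.
π-electron count: 3 × 2 = 6 from the double-bond units + 0 from the CH(+) atom = 6.
That gives a 4n+2 count (6, n = 1).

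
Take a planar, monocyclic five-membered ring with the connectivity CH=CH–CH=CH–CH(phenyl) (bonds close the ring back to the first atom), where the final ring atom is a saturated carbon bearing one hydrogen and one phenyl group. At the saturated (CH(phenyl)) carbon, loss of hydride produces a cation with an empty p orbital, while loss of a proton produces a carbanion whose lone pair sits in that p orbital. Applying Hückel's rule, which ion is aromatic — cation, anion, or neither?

The anion

Both ions have a continuous loop of p orbitals — each ring atom is sp².
Cation: 2 × 2 + 0 = 4 π electrons → 4(1), antiaromatic.
Anion: 2 × 2 + 2 = 6 π electrons → 4(1)+2, aromatic.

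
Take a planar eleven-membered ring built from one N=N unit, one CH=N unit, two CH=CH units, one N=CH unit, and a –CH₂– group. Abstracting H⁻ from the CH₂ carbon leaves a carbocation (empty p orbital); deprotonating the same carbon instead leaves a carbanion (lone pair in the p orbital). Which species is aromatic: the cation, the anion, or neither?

The cation

In both ions every ring atom is sp² and contributes a p orbital, so both rings are fully conjugated.
Cation: 5 × 2 + 0 = 10 π electrons → 4(2)+2, aromatic.
Anion: 5 × 2 + 2 = 12 π electrons → 4(3), antiaromatic.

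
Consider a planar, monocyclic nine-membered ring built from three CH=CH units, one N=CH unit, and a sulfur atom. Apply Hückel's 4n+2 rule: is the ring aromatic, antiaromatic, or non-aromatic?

Aromatic

Every ring atom contributes a p orbital perpendicular to the ring (each doubly-bonded ring atom is sp² with one p-orbital electron; each sp² =N– keeps its lone pair in-plane and puts one electron into the π system; the sulfur donates one lone pair from its p orbital), so the π system is cyclic and fully conjugated.
π-electron count: 4 × 2 = 8 from the double-bond units + 2 from the S atom = 10.
That gives a 4n+2 count (10, n = 2).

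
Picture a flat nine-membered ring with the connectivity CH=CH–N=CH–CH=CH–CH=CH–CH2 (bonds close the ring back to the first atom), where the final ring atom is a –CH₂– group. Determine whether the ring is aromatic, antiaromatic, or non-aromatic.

Non-aromatic

At the CH2 position, the tetrahedral CH₂ carbon is sp³ and has no p orbital in the ring π system; the ring's p-orbital overlap is broken there.
Without a continuous loop of overlapping p orbitals the Hückel electron count never comes into play.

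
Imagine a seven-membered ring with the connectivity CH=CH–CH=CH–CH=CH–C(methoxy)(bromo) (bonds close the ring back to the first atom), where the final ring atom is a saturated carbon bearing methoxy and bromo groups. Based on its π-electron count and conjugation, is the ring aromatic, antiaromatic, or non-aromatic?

Because that saturated carbon is sp³ and has no p orbital in the ring π system at the C(methoxy)(bromo) position, the π system cannot extend all the way around the ring.
A ring that is not fully conjugated cannot be aromatic or antiaromatic regardless of its π-electron count.

Non-aromatic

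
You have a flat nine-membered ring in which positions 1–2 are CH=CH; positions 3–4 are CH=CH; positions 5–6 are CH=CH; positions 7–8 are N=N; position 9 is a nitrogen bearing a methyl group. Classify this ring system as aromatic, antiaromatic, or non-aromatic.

Aromatic

Check conjugation: the double-bond atoms are sp², each contributing one p electron; each sp² =N– keeps its lone pair in-plane and puts one electron into the π system; the pyrrole-type nitrogen donates its lone pair from the p orbital — every position has a p orbital, so the cyclic π system is continuous.
Counting π electrons: 4 × 2 = 8 from the double-bond units + 2 from the N(methyl) atom = 10.
Since 10 = 4·2 + 2, the ring meets the 4n+2 criterion.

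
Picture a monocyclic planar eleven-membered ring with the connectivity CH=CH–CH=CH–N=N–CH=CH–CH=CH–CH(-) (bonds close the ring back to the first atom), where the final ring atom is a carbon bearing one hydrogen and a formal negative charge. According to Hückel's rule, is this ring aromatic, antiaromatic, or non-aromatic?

Check conjugation: every atom in a ring double bond is sp² and brings one electron to the p orbital; each sp² =N– keeps its lone pair in-plane and puts one electron into the π system; the carbanion's lone pair occupies the p orbital — every position has a p orbital, so the cyclic π system is continuous.
Tallying contributions gives 5 × 2 = 10 from the double-bond units + 2 from the CH(-) atom = 12.
12 is a 4n count (n = 3), so the planar conjugated ring is antiaromatic.

Antiaromatic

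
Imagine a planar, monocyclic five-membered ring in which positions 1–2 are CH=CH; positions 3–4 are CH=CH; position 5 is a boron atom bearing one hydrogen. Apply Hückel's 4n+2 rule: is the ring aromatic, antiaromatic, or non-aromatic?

The p orbitals form a continuous loop: the double-bond atoms are sp², each contributing one p electron; the boron has an empty p orbital. The ring is fully conjugated.
π-electron count: 2 × 2 = 4 from the double-bond units + 0 from the BH atom = 4.
A 4n π count (4, n = 1) in a planar conjugated ring means antiaromatic.
(The species described is borole.)

Antiaromatic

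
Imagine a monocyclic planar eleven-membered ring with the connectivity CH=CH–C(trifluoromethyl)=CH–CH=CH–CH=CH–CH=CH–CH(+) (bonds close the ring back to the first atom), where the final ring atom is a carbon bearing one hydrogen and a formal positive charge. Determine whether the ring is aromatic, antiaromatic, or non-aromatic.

Every ring atom contributes a p orbital perpendicular to the ring (each doubly-bonded ring atom is sp² with one p-orbital electron; the carbocation has an empty p orbital), so the π system is cyclic and fully conjugated.
Adding the contributions, 5 × 2 = 10 from the double-bond units + 0 from the CH(+) atom = 10.
10 = 4(2) + 2, which satisfies Hückel's 4n+2 rule.

Aromatic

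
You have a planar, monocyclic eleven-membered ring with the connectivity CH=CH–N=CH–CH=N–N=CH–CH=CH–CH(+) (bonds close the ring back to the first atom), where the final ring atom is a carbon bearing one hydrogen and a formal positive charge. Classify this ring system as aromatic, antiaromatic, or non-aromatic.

Aromatic

Check conjugation: the double-bond atoms are sp², each contributing one p electron; each =N– nitrogen is pyridine-type (lone pair in the sp² plane, one electron in the p orbital); the carbocation has an empty p orbital — every position has a p orbital, so the cyclic π system is continuous.
π-electron count: 5 × 2 = 10 from the double-bond units + 0 from the CH(+) atom = 10.
That gives a 4n+2 count (10, n = 2).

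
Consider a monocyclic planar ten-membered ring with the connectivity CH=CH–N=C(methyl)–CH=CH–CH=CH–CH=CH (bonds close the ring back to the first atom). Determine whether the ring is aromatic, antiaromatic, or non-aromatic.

All ring atoms are sp² and supply a p orbital to the ring (the double-bond atoms are sp², each contributing one p electron; each =N– nitrogen is pyridine-type (lone pair in the sp² plane, one electron in the p orbital)); the conjugation is uninterrupted.
π-electron count: 5 × 2 = 10 from the 5 double-bond units.
That gives a 4n+2 count (10, n = 2).

Aromatic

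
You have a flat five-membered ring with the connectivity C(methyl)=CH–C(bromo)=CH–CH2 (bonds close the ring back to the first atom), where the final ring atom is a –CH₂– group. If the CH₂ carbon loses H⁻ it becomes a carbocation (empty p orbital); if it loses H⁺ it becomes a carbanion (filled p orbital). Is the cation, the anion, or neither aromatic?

The anion

Once that carbon is sp², every ring atom has a p orbital and both ions are fully conjugated.
Cation: 2 × 2 + 0 = 4 π electrons → 4(1), antiaromatic.
Anion: 2 × 2 + 2 = 6 π electrons → 4(1)+2, aromatic.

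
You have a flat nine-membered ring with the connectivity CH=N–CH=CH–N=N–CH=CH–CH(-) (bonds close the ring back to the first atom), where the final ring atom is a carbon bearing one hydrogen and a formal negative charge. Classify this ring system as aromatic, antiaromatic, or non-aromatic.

The p orbitals form a continuous loop: the double-bond atoms are sp², each contributing one p electron; each =N– nitrogen is pyridine-type (lone pair in the sp² plane, one electron in the p orbital); the carbanion's lone pair occupies the p orbital. The ring is fully conjugated.
Tallying contributions gives 4 × 2 = 8 from the double-bond units + 2 from the CH(-) atom = 10.
With 10 π electrons (n = 2), the Hückel 4n+2 condition holds.

Aromatic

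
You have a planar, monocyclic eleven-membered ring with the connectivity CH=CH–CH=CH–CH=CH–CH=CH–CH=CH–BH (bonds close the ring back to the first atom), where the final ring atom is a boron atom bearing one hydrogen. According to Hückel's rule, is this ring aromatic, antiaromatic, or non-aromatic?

Aromatic

Check conjugation: each doubly-bonded ring atom is sp² with one p-orbital electron; the boron has an empty p orbital — every position has a p orbital, so the cyclic π system is continuous.
π-electron count: 5 × 2 = 10 from the double-bond units + 0 from the BH atom = 10.
With 10 π electrons (n = 2), the Hückel 4n+2 condition holds.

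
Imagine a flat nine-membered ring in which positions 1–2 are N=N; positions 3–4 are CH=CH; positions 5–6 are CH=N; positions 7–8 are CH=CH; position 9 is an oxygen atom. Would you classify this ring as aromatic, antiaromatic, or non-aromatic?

Aromatic

Check conjugation: every atom in a ring double bond is sp² and brings one electron to the p orbital; the doubly-bonded nitrogens are pyridine-type — their lone pairs lie in the ring plane, leaving one electron in the p orbital; the oxygen donates one lone pair from its p orbital — every position has a p orbital, so the cyclic π system is continuous.
Tallying contributions gives 4 × 2 = 8 from the double-bond units + 2 from the O atom = 10.
With 10 π electrons (n = 2), the Hückel 4n+2 condition holds.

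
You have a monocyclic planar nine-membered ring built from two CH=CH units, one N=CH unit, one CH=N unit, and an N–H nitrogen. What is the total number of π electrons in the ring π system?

10

The p orbitals form a continuous loop: the double-bond atoms are sp², each contributing one p electron; each sp² =N– keeps its lone pair in-plane and puts one electron into the π system; the pyrrole-type nitrogen donates its lone pair from the p orbital. The ring is fully conjugated.
Adding the contributions, 4 × 2 = 8 from the double-bond units + 2 from the NH atom = 10.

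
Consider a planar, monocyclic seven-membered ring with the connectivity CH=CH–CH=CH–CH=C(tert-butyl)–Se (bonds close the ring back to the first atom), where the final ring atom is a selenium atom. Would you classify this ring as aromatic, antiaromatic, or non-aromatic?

Antiaromatic

Check conjugation: each doubly-bonded ring atom is sp² with one p-orbital electron; the selenium donates one lone pair from its p orbital — every position has a p orbital, so the cyclic π system is continuous.
Adding the contributions, 3 × 2 = 6 from the double-bond units + 2 from the Se atom = 8.
8 = 4(2); a planar, fully conjugated 4n system is antiaromatic.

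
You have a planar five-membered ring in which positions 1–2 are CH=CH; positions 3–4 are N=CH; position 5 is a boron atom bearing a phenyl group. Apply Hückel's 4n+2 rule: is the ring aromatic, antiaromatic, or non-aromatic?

Antiaromatic

Every ring atom contributes a p orbital perpendicular to the ring (each doubly-bonded ring atom is sp² with one p-orbital electron; each =N– nitrogen is pyridine-type (lone pair in the sp² plane, one electron in the p orbital); the boron has an empty p orbital), so the π system is cyclic and fully conjugated.
Adding the contributions, 2 × 2 = 4 from the double-bond units + 0 from the B(phenyl) atom = 4.
4 = 4(1); a planar, fully conjugated 4n system is antiaromatic.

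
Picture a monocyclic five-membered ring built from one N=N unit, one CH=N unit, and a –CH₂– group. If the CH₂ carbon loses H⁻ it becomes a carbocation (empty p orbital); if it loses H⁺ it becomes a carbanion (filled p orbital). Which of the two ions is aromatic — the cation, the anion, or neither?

Once that carbon is sp², every ring atom has a p orbital and both ions are fully conjugated.
Cation: 2 × 2 + 0 = 4 π electrons → 4(1), antiaromatic.
Anion: 2 × 2 + 2 = 6 π electrons → 4(1)+2, aromatic.

The anion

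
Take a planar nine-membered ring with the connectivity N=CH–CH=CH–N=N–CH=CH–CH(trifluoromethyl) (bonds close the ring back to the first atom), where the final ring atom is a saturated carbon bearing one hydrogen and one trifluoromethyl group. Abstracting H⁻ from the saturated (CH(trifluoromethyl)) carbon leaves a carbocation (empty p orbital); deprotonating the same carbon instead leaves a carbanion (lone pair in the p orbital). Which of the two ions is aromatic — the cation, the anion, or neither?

In either ion the ring is fully conjugated: every atom, including the new sp² carbon, supplies a p orbital.
Cation: 4 × 2 + 0 = 8 π electrons → 4(2), antiaromatic.
Anion: 4 × 2 + 2 = 10 π electrons → 4(2)+2, aromatic.

The anion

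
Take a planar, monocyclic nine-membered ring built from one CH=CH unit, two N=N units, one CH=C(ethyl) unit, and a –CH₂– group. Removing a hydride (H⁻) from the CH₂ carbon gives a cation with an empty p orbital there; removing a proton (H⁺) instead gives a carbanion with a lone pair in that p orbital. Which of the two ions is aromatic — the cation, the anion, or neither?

Both ions have a continuous loop of p orbitals — each ring atom is sp².
Cation: 4 × 2 + 0 = 8 π electrons → 4(2), antiaromatic.
Anion: 4 × 2 + 2 = 10 π electrons → 4(2)+2, aromatic.

The anion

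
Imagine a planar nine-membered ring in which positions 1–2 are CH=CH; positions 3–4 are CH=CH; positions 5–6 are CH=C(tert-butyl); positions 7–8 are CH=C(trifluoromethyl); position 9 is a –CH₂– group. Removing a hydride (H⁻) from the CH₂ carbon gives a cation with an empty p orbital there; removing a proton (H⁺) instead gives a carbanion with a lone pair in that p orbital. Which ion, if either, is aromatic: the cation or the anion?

Both ions have a continuous loop of p orbitals — each ring atom is sp².
Cation: 4 × 2 + 0 = 8 π electrons → 4(2), antiaromatic.
Anion: 4 × 2 + 2 = 10 π electrons → 4(2)+2, aromatic.

The anion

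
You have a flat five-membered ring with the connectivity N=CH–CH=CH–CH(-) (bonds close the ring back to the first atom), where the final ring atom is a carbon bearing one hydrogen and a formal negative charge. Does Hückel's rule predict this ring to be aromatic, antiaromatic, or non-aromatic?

Aromatic

All ring atoms are sp² and supply a p orbital to the ring (every atom in a ring double bond is sp² and brings one electron to the p orbital; each =N– nitrogen is pyridine-type (lone pair in the sp² plane, one electron in the p orbital); the carbanion's lone pair occupies the p orbital); the conjugation is uninterrupted.
π-electron count: 2 × 2 = 4 from the double-bond units + 2 from the CH(-) atom = 6.
6 = 4(1) + 2, which satisfies Hückel's 4n+2 rule.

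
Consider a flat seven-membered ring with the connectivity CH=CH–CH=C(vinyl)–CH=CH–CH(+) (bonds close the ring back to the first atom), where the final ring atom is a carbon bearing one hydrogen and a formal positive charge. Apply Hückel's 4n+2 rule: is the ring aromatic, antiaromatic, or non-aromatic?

All ring atoms are sp² and supply a p orbital to the ring (every atom in a ring double bond is sp² and brings one electron to the p orbital; the carbocation has an empty p orbital); the conjugation is uninterrupted.
Adding the contributions, 3 × 2 = 6 from the double-bond units + 0 from the CH(+) atom = 6.
That gives a 4n+2 count (6, n = 1).

Aromatic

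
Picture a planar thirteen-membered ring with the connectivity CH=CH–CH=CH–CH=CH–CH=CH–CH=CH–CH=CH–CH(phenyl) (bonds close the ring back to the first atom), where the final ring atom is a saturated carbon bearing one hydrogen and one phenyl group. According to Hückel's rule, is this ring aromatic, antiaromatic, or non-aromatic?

Because that saturated carbon is sp³ and has no p orbital in the ring π system at the CH(phenyl) position, the π system cannot extend all the way around the ring.
Hückel's rule only applies to fully conjugated rings, so this one is simply non-aromatic.

Non-aromatic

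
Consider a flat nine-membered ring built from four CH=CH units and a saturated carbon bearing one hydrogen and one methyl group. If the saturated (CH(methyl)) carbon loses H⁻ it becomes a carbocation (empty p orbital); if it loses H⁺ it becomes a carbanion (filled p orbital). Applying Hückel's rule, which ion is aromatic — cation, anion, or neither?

Once that carbon is sp², every ring atom has a p orbital and both ions are fully conjugated.
Cation: 4 × 2 + 0 = 8 π electrons → 4(2), antiaromatic.
Anion: 4 × 2 + 2 = 10 π electrons → 4(2)+2, aromatic.

The anion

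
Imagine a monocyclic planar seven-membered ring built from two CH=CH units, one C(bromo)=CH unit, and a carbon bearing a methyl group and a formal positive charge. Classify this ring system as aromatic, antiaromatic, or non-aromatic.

Aromatic

Every ring atom contributes a p orbital perpendicular to the ring (the double-bond atoms are sp², each contributing one p electron; the carbocation has an empty p orbital), so the π system is cyclic and fully conjugated.
Counting π electrons: 3 × 2 = 6 from the double-bond units + 0 from the C(methyl)(+) atom = 6.
6 = 4(1) + 2, which satisfies Hückel's 4n+2 rule.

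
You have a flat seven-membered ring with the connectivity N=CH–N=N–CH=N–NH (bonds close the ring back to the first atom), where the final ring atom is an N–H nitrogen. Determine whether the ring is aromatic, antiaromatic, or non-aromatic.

Antiaromatic

Check conjugation: the double-bond atoms are sp², each contributing one p electron; the doubly-bonded nitrogens are pyridine-type — their lone pairs lie in the ring plane, leaving one electron in the p orbital; the pyrrole-type nitrogen donates its lone pair from the p orbital — every position has a p orbital, so the cyclic π system is continuous.
π-electron count: 3 × 2 = 6 from the double-bond units + 2 from the NH atom = 8.
8 = 4(2); a planar, fully conjugated 4n system is antiaromatic.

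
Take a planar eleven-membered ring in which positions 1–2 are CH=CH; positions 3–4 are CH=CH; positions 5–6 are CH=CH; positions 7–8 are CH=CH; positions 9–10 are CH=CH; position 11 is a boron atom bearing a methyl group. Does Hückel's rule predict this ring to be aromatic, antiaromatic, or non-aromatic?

All ring atoms are sp² and supply a p orbital to the ring (each doubly-bonded ring atom is sp² with one p-orbital electron; the boron has an empty p orbital); the conjugation is uninterrupted.
Adding the contributions, 5 × 2 = 10 from the double-bond units + 0 from the B(methyl) atom = 10.
That gives a 4n+2 count (10, n = 2).

Aromatic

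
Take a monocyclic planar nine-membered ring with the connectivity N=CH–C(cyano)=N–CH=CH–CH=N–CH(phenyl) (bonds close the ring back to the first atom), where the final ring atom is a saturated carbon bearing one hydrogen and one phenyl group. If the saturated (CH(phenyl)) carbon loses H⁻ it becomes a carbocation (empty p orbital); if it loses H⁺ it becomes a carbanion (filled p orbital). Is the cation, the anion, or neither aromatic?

The anion

In both ions every ring atom is sp² and contributes a p orbital, so both rings are fully conjugated.
Cation: 4 × 2 + 0 = 8 π electrons → 4(2), antiaromatic.
Anion: 4 × 2 + 2 = 10 π electrons → 4(2)+2, aromatic.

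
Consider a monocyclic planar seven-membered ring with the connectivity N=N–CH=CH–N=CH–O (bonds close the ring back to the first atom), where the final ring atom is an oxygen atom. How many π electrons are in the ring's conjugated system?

8

Every ring atom contributes a p orbital perpendicular to the ring (every atom in a ring double bond is sp² and brings one electron to the p orbital; each =N– nitrogen is pyridine-type (lone pair in the sp² plane, one electron in the p orbital); the oxygen donates one lone pair from its p orbital), so the π system is cyclic and fully conjugated.
π-electron count: 3 × 2 = 6 from the double-bond units + 2 from the O atom = 8.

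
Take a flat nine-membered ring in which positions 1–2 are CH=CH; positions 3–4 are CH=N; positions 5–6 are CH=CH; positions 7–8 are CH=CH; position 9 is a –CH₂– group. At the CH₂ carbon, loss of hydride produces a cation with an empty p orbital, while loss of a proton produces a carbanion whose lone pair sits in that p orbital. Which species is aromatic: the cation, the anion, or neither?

Both ions have a continuous loop of p orbitals — each ring atom is sp².
Cation: 4 × 2 + 0 = 8 π electrons → 4(2), antiaromatic.
Anion: 4 × 2 + 2 = 10 π electrons → 4(2)+2, aromatic.

The anion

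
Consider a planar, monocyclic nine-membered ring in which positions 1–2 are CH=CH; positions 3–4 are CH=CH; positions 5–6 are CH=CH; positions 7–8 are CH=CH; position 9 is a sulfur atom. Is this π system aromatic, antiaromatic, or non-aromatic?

All ring atoms are sp² and supply a p orbital to the ring (each doubly-bonded ring atom is sp² with one p-orbital electron; the sulfur donates one lone pair from its p orbital); the conjugation is uninterrupted.
Adding the contributions, 4 × 2 = 8 from the double-bond units + 2 from the S atom = 10.
Since 10 = 4·2 + 2, the ring meets the 4n+2 criterion.

Aromatic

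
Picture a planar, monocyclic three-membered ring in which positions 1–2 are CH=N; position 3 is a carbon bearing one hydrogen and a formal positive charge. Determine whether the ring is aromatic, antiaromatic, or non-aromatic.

Aromatic

Check conjugation: every atom in a ring double bond is sp² and brings one electron to the p orbital; the doubly-bonded nitrogens are pyridine-type — their lone pairs lie in the ring plane, leaving one electron in the p orbital; the carbocation has an empty p orbital — every position has a p orbital, so the cyclic π system is continuous.
Adding the contributions, 1 × 2 = 2 from the double-bond unit + 0 from the CH(+) atom = 2.
2 = 4(0) + 2, which satisfies Hückel's 4n+2 rule.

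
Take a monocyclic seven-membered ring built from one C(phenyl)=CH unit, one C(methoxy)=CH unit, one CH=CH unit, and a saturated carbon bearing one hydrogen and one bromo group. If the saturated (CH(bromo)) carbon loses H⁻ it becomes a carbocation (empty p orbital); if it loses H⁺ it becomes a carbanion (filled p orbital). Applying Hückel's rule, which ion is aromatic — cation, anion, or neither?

In both ions every ring atom is sp² and contributes a p orbital, so both rings are fully conjugated.
Cation: 3 × 2 + 0 = 6 π electrons → 4(1)+2, aromatic.
Anion: 3 × 2 + 2 = 8 π electrons → 4(2), antiaromatic.

The cation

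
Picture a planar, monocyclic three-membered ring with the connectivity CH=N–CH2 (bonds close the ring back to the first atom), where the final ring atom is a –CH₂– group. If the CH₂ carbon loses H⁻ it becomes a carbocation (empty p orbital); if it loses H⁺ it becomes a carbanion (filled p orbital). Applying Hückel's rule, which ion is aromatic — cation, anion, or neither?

In either ion the ring is fully conjugated: every atom, including the new sp² carbon, supplies a p orbital.
Cation: 1 × 2 + 0 = 2 π electrons → 4(0)+2, aromatic.
Anion: 1 × 2 + 2 = 4 π electrons → 4(1), antiaromatic.

The cation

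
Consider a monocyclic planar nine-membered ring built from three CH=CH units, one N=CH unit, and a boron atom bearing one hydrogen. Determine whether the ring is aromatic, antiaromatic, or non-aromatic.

Every ring atom contributes a p orbital perpendicular to the ring (the double-bond atoms are sp², each contributing one p electron; each =N– nitrogen is pyridine-type (lone pair in the sp² plane, one electron in the p orbital); the boron has an empty p orbital), so the π system is cyclic and fully conjugated.
π-electron count: 4 × 2 = 8 from the double-bond units + 0 from the BH atom = 8.
A 4n π count (8, n = 2) in a planar conjugated ring means antiaromatic.

Antiaromatic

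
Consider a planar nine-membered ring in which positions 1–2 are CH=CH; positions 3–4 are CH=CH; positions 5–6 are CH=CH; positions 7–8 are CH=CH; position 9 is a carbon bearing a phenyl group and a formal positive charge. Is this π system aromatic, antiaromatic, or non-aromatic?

Antiaromatic

The p orbitals form a continuous loop: each doubly-bonded ring atom is sp² with one p-orbital electron; the carbocation has an empty p orbital. The ring is fully conjugated.
Tallying contributions gives 4 × 2 = 8 from the double-bond units + 0 from the C(phenyl)(+) atom = 8.
8 is a 4n count (n = 2), so the planar conjugated ring is antiaromatic.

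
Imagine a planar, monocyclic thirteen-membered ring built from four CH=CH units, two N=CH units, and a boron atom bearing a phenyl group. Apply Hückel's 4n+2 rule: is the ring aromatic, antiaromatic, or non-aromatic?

All ring atoms are sp² and supply a p orbital to the ring (each doubly-bonded ring atom is sp² with one p-orbital electron; the doubly-bonded nitrogens are pyridine-type — their lone pairs lie in the ring plane, leaving one electron in the p orbital; the boron has an empty p orbital); the conjugation is uninterrupted.
Tallying contributions gives 6 × 2 = 12 from the double-bond units + 0 from the B(phenyl) atom = 12.
12 is a 4n count (n = 3), so the planar conjugated ring is antiaromatic.

Antiaromatic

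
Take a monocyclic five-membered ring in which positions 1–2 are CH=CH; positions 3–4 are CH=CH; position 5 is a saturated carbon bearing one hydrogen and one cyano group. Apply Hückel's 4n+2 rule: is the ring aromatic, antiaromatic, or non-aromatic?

Non-aromatic

At the CH(cyano) position, that saturated carbon is sp³ and has no p orbital in the ring π system; the ring's p-orbital overlap is broken there.
Without a continuous loop of overlapping p orbitals the Hückel electron count never comes into play.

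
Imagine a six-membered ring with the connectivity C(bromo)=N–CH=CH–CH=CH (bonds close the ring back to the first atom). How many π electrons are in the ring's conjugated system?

Every ring atom contributes a p orbital perpendicular to the ring (every atom in a ring double bond is sp² and brings one electron to the p orbital; each =N– nitrogen is pyridine-type (lone pair in the sp² plane, one electron in the p orbital)), so the π system is cyclic and fully conjugated.
Tallying contributions gives 3 × 2 = 6 from the 3 double-bond units.

6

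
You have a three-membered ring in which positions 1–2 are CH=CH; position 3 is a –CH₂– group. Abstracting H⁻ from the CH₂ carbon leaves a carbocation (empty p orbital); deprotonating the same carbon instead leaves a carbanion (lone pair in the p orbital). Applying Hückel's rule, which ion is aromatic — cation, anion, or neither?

The cation

In both ions every ring atom is sp² and contributes a p orbital, so both rings are fully conjugated.
Cation: 1 × 2 + 0 = 2 π electrons → 4(0)+2, aromatic.
Anion: 1 × 2 + 2 = 4 π electrons → 4(1), antiaromatic.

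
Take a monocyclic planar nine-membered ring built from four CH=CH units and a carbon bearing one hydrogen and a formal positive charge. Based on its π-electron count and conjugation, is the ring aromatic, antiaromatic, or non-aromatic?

Antiaromatic

Check conjugation: every atom in a ring double bond is sp² and brings one electron to the p orbital; the carbocation has an empty p orbital — every position has a p orbital, so the cyclic π system is continuous.
π-electron count: 4 × 2 = 8 from the double-bond units + 0 from the CH(+) atom = 8.
A 4n π count (8, n = 2) in a planar conjugated ring means antiaromatic.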